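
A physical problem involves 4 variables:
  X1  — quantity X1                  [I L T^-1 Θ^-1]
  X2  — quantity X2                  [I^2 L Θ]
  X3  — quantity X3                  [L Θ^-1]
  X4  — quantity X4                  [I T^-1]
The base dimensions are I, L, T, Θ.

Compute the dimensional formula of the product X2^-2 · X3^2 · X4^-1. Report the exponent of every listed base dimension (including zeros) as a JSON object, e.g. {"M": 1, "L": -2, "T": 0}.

{"I": -5, "L": 0, "T": 1, "Θ": -4}

Write exponents as rows I,L,T,Θ / cols X1,X2,X3,X4:
  I: [ 1  2  0  1]
  L: [ 1  1  1  0]
  T: [-1  0  0 -1]
  Θ: [-1  1 -1  0]
  [I]: (-2)·2+(2)·0+(-1)·1 = -5
  [L]: (-2)·1+(2)·1+(-1)·0 = 0
  [T]: (-2)·0+(2)·0+(-1)·-1 = 1
  [Θ]: (-2)·1+(2)·-1+(-1)·0 = -4
⇒ I^-5 T Θ^-4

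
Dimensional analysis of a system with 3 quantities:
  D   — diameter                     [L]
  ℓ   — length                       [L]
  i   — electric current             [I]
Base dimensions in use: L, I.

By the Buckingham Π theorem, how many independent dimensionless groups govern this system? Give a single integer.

Dimensional matrix (L×I by D×ℓ×i):
  L: [ 1  1  0]
  I: [ 0  0  1]
RREF → pivots at {D,i} ⇒ r = 2
n=3, r=2 ⇒ 1 dimensionless group

1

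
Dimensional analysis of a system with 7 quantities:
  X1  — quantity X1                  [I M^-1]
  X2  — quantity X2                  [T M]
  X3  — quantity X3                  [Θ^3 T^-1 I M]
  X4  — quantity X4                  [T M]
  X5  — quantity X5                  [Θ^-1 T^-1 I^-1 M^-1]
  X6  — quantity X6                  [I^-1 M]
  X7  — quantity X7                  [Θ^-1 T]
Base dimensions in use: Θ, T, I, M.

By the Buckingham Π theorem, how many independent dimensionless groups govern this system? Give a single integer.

Write exponents as rows Θ,T,I,M / cols X1,X2,X3,X4,X5,X6,X7:
  Θ: [ 0  0  3  0 -1  0 -1]
  T: [ 0  1 -1  1 -1  0  1]
  I: [ 1  0  1  0 -1 -1  0]
  M: [-1  1  1  1 -1  1  0]
Row reduction gives pivot columns X1,X2,X3; rank = 3
n=7, r=3 ⇒ 4 dimensionless groups

4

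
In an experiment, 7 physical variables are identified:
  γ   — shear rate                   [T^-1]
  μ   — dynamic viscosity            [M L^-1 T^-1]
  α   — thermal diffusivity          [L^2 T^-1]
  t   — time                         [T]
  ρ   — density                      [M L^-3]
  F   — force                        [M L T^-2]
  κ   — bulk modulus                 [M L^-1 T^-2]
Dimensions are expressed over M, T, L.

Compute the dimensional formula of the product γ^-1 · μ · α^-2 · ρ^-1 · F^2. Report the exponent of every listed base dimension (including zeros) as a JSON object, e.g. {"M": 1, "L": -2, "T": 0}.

{"M": 2, "T": -2, "L": 0}

Exponent matrix [M,T,L] × [γ,μ,α,t,ρ,F,κ]:
  M: [ 0  1  0  0  1  1  1]
  T: [-1 -1 -1  1  0 -2 -2]
  L: [ 0 -1  2  0 -3  1 -1]
  [M]: (-1)·0+(1)·1+(-2)·0+(-1)·1+(2)·1 = 2
  [T]: (-1)·-1+(1)·-1+(-2)·-1+(-1)·0+(2)·-2 = -2
  [L]: (-1)·0+(1)·-1+(-2)·2+(-1)·-3+(2)·1 = 0
⇒ M^2 T^-2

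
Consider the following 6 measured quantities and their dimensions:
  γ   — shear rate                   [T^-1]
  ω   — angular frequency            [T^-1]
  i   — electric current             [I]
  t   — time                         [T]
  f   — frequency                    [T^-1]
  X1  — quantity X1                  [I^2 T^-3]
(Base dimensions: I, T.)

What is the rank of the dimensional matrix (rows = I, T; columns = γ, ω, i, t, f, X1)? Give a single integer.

2

Write exponents as rows I,T / cols γ,ω,i,t,f,X1:
  I: [ 0  0  1  0  0  2]
  T: [-1 -1  0  1 -1 -3]
Echelon form has 2 nonzero rows (pivots: γ,i)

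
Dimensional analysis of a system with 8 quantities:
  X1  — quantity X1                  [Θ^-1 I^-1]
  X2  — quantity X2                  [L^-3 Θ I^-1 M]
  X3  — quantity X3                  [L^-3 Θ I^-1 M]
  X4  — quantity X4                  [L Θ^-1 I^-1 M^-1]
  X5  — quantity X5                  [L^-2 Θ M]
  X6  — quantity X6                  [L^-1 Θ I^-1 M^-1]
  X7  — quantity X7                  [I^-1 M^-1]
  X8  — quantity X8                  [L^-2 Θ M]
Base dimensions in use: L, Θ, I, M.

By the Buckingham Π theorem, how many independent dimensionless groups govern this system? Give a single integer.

Exponent matrix [L,Θ,I,M] × [X1,X2,X3,X4,X5,X6,X7,X8]:
  L: [ 0 -3 -3  1 -2 -1  0 -2]
  Θ: [-1  1  1 -1  1  1  0  1]
  I: [-1 -1 -1 -1  0 -1 -1  0]
  M: [ 0  1  1 -1  1 -1 -1  1]
Echelon form has 3 nonzero rows (pivots: X1,X2,X4)
Π count = n − r = 8 − 3 = 5

5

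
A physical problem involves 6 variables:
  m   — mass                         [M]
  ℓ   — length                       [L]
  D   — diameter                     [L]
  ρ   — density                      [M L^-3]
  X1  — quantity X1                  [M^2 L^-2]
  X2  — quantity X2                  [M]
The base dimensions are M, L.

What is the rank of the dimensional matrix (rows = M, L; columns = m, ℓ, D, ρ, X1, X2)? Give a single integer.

Write exponents as rows M,L / cols m,ℓ,D,ρ,X1,X2:
  M: [ 1  0  0  1  2  1]
  L: [ 0  1  1 -3 -2  0]
Echelon form has 2 nonzero rows (pivots: m,ℓ)

2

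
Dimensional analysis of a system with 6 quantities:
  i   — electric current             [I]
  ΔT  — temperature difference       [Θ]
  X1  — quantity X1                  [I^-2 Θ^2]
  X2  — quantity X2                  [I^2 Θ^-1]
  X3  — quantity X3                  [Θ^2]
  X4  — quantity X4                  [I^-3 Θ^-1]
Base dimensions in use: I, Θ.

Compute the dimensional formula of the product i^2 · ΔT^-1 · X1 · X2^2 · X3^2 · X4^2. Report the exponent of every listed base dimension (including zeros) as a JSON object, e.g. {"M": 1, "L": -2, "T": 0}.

Write exponents as rows I,Θ / cols i,ΔT,X1,X2,X3,X4:
  I: [ 1  0 -2  2  0 -3]
  Θ: [ 0  1  2 -1  2 -1]
  [I]: (2)·1+(-1)·0+(1)·-2+(2)·2+(2)·0+(2)·-3 = -2
  [Θ]: (2)·0+(-1)·1+(1)·2+(2)·-1+(2)·2+(2)·-1 = 1
⇒ I^-2 Θ

{"I": -2, "Θ": 1}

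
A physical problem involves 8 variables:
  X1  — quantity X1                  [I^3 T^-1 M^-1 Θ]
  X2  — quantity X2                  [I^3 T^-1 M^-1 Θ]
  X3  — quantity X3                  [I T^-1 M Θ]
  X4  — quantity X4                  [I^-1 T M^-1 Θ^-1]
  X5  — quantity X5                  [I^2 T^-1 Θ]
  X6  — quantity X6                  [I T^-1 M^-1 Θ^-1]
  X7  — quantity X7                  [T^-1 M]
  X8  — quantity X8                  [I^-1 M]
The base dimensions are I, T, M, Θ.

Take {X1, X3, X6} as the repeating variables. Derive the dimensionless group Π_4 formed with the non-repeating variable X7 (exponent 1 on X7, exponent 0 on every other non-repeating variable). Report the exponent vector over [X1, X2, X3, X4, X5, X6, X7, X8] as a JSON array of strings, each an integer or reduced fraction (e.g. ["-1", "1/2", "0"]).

Dimensional matrix (I×T×M×Θ by X1×X2×X3×X4×X5×X6×X7×X8):
  I: [ 3  3  1 -1  2  1  0 -1]
  T: [-1 -1 -1  1 -1 -1 -1  0]
  M: [-1 -1  1 -1  0 -1  1  1]
  Θ: [ 1  1  1 -1  1 -1  0  0]
Row reduction gives pivot columns X1,X3,X6; rank = 3
Pivot set = {X1,X3,X6}, free = {X2,X4,X5,X7,X8}
RREF:
  r0: [   1    1    0    0  1/2    0 -1/2 -1/2]
  r1: [   0    0    1   -1  1/2    0    1  1/2]
  r2: [   0    0    0    0    0    1  1/2    0]
  r3: [   0    0    0    0    0    0    0    0]
Fix exponent of X7 at 1, X2 at 0, X4 at 0, X5 at 0, X8 at 0; solve each RREF row for its pivot's exponent:
  r0: exp(X1) + (-1/2)·1 = 0 ⇒ exp(X1) = 1/2
  r1: exp(X3) + (1)·1 = 0 ⇒ exp(X3) = -1
  r2: exp(X6) + (1/2)·1 = 0 ⇒ exp(X6) = -1/2
Π_4 = X1^(1/2) · X3^-1 · X6^(-1/2) · X7

["1/2", "0", "-1", "0", "0", "-1/2", "1", "0"]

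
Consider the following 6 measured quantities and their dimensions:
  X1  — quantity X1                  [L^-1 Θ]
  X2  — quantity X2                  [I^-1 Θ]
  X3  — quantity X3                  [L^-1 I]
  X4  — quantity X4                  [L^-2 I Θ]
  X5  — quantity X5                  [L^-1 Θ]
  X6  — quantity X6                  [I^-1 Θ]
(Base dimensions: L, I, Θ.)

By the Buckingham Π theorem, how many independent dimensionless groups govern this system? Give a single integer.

Dimensional matrix (L×I×Θ by X1×X2×X3×X4×X5×X6):
  L: [-1  0 -1 -2 -1  0]
  I: [ 0 -1  1  1  0 -1]
  Θ: [ 1  1  0  1  1  1]
Echelon form has 2 nonzero rows (pivots: X1,X2)
n=6, r=2 ⇒ 4 dimensionless groups

4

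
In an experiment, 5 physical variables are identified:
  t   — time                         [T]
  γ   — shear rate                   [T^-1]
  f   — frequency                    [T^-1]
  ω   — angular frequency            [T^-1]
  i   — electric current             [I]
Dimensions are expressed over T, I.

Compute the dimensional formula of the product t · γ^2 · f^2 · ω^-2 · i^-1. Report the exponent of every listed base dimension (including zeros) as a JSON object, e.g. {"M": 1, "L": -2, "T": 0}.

{"T": -1, "I": -1}

Exponent matrix [T,I] × [t,γ,f,ω,i]:
  T: [ 1 -1 -1 -1  0]
  I: [ 0  0  0  0  1]
  [T]: (1)·1+(2)·-1+(2)·-1+(-2)·-1+(-1)·0 = -1
  [I]: (1)·0+(2)·0+(2)·0+(-2)·0+(-1)·1 = -1
⇒ T^-1 I^-1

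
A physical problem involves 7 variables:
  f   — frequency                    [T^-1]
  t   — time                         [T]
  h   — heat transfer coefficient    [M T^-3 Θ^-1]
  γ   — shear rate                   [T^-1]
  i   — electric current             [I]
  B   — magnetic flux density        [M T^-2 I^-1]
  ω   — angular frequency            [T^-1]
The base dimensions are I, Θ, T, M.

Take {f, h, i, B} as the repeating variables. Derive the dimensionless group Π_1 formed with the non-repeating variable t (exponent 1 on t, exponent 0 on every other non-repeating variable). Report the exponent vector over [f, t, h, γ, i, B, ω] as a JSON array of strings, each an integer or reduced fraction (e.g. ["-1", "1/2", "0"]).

Dimensional matrix (I×Θ×T×M by f×t×h×γ×i×B×ω):
  I: [ 0  0  0  0  1 -1  0]
  Θ: [ 0  0 -1  0  0  0  0]
  T: [-1  1 -3 -1  0 -2 -1]
  M: [ 0  0  1  0  0  1  0]
Echelon form has 4 nonzero rows (pivots: f,h,i,B)
Pivot set = {f,h,i,B}, free = {t,γ,ω}
RREF:
  r0: [   1   -1    0    1    0    0    1]
  r1: [   0    0    1    0    0    0    0]
  r2: [   0    0    0    0    1    0    0]
  r3: [   0    0    0    0    0    1    0]
Fix exponent of t at 1, γ at 0, ω at 0; solve each RREF row for its pivot's exponent:
  r0: exp(f) + (-1)·1 = 0 ⇒ exp(f) = 1
  r1: exp(h) + (0)·1 = 0 ⇒ exp(h) = 0
  r2: exp(i) + (0)·1 = 0 ⇒ exp(i) = 0
  r3: exp(B) + (0)·1 = 0 ⇒ exp(B) = 0
Π_1 = f · t

["1", "1", "0", "0", "0", "0", "0"]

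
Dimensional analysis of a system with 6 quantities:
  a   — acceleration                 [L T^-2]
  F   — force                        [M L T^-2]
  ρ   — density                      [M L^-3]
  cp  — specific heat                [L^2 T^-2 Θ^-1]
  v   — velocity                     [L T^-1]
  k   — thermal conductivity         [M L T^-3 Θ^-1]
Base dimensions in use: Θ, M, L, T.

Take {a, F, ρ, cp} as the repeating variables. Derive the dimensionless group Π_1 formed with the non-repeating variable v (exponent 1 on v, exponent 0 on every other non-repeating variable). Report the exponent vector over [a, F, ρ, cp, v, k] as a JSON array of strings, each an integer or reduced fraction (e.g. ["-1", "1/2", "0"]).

["-1/3", "-1/6", "1/6", "0", "1", "0"]

Exponent matrix [Θ,M,L,T] × [a,F,ρ,cp,v,k]:
  Θ: [ 0  0  0 -1  0 -1]
  M: [ 0  1  1  0  0  1]
  L: [ 1  1 -3  2  1  1]
  T: [-2 -2  0 -2 -1 -3]
Row reduction gives pivot columns a,F,ρ,cp; rank = 4
Repeat: a,F,ρ,cp; free: v,k
RREF:
  r0: [   1    0    0    0  1/3    0]
  r1: [   0    1    0    0  1/6  1/2]
  r2: [   0    0    1    0 -1/6  1/2]
  r3: [   0    0    0    1    0    1]
Fix exponent of v at 1, k at 0; solve each RREF row for its pivot's exponent:
  r0: exp(a) + (1/3)·1 = 0 ⇒ exp(a) = -1/3
  r1: exp(F) + (1/6)·1 = 0 ⇒ exp(F) = -1/6
  r2: exp(ρ) + (-1/6)·1 = 0 ⇒ exp(ρ) = 1/6
  r3: exp(cp) + (0)·1 = 0 ⇒ exp(cp) = 0
Π_1 = a^(-1/3) · F^(-1/6) · ρ^(1/6) · v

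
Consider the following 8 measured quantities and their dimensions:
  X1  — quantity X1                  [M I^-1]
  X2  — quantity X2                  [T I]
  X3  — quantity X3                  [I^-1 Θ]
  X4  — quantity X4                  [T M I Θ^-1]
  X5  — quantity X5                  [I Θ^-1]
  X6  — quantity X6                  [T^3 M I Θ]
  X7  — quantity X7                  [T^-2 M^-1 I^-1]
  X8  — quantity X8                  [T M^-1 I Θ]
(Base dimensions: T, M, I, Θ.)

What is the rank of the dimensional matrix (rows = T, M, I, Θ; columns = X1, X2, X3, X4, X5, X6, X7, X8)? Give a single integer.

Dimensional matrix (T×M×I×Θ by X1×X2×X3×X4×X5×X6×X7×X8):
  T: [ 0  1  0  1  0  3 -2  1]
  M: [ 1  0  0  1  0  1 -1 -1]
  I: [-1  1 -1  1  1  1 -1  1]
  Θ: [ 0  0  1 -1 -1  1  0  1]
Row reduction gives pivot columns X1,X2,X3; rank = 3

3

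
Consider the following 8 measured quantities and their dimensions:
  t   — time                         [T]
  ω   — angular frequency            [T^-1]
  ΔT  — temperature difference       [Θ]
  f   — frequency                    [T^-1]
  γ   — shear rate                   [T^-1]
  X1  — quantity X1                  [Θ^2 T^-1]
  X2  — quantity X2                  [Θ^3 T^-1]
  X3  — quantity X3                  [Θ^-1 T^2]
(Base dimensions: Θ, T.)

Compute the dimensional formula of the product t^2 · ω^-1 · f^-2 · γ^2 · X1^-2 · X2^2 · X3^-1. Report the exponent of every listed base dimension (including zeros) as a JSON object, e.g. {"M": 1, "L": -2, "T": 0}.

{"Θ": 3, "T": 1}

Exponent matrix [Θ,T] × [t,ω,ΔT,f,γ,X1,X2,X3]:
  Θ: [ 0  0  1  0  0  2  3 -1]
  T: [ 1 -1  0 -1 -1 -1 -1  2]
  [Θ]: (2)·0+(-1)·0+(-2)·0+(2)·0+(-2)·2+(2)·3+(-1)·-1 = 3
  [T]: (2)·1+(-1)·-1+(-2)·-1+(2)·-1+(-2)·-1+(2)·-1+(-1)·2 = 1
⇒ Θ^3 T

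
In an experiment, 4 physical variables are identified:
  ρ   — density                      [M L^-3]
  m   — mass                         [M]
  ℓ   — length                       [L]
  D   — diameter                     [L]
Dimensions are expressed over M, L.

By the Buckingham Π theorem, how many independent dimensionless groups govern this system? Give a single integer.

Exponent matrix [M,L] × [ρ,m,ℓ,D]:
  M: [ 1  1  0  0]
  L: [-3  0  1  1]
Row reduction gives pivot columns ρ,m; rank = 2
Π count = n − r = 4 − 2 = 2

2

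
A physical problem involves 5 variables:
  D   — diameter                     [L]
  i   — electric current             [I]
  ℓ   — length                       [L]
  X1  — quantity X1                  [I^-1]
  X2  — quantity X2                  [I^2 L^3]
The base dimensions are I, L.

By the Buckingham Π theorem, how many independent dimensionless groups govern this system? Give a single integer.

Exponent matrix [I,L] × [D,i,ℓ,X1,X2]:
  I: [ 0  1  0 -1  2]
  L: [ 1  0  1  0  3]
Echelon form has 2 nonzero rows (pivots: D,i)
5 vars − rank 2 = 3 Π groups

3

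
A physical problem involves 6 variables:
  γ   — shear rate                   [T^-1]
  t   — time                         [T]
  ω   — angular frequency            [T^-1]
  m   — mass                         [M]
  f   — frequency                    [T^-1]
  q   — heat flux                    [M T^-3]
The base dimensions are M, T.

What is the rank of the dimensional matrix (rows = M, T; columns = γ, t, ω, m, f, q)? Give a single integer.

Exponent matrix [M,T] × [γ,t,ω,m,f,q]:
  M: [ 0  0  0  1  0  1]
  T: [-1  1 -1  0 -1 -3]
Row reduction gives pivot columns γ,m; rank = 2

2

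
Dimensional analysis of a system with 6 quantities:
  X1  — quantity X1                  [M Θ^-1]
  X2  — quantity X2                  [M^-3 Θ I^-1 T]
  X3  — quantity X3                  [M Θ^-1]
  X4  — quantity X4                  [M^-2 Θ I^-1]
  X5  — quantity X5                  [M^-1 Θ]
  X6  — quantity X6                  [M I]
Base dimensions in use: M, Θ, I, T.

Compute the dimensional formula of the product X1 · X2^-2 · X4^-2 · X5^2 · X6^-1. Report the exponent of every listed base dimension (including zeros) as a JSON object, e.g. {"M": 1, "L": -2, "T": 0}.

{"M": 8, "Θ": -3, "I": 3, "T": -2}

Dimensional matrix (M×Θ×I×T by X1×X2×X3×X4×X5×X6):
  M: [ 1 -3  1 -2 -1  1]
  Θ: [-1  1 -1  1  1  0]
  I: [ 0 -1  0 -1  0  1]
  T: [ 0  1  0  0  0  0]
  [M]: (1)·1+(-2)·-3+(-2)·-2+(2)·-1+(-1)·1 = 8
  [Θ]: (1)·-1+(-2)·1+(-2)·1+(2)·1+(-1)·0 = -3
  [I]: (1)·0+(-2)·-1+(-2)·-1+(2)·0+(-1)·1 = 3
  [T]: (1)·0+(-2)·1+(-2)·0+(2)·0+(-1)·0 = -2
⇒ M^8 Θ^-3 I^3 T^-2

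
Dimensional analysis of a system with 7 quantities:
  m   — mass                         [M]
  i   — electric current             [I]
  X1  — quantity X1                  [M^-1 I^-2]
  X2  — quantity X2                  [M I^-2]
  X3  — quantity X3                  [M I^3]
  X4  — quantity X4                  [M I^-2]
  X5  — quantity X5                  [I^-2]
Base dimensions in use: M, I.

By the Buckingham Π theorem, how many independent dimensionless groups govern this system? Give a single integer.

Dimensional matrix (M×I by m×i×X1×X2×X3×X4×X5):
  M: [ 1  0 -1  1  1  1  0]
  I: [ 0  1 -2 -2  3 -2 -2]
RREF → pivots at {m,i} ⇒ r = 2
7 vars − rank 2 = 5 Π groups

5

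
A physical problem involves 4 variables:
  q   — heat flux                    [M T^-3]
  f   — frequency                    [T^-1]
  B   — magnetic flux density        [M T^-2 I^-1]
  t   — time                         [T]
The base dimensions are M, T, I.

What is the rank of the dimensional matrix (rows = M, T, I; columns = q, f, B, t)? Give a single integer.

3

Write exponents as rows M,T,I / cols q,f,B,t:
  M: [ 1  0  1  0]
  T: [-3 -1 -2  1]
  I: [ 0  0 -1  0]
Row reduction gives pivot columns q,f,B; rank = 3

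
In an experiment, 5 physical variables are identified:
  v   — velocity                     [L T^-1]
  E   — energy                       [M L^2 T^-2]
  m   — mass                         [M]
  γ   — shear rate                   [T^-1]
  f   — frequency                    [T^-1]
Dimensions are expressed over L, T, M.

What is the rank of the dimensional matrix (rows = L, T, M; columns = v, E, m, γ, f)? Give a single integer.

3

Dimensional matrix (L×T×M by v×E×m×γ×f):
  L: [ 1  2  0  0  0]
  T: [-1 -2  0 -1 -1]
  M: [ 0  1  1  0  0]
Row reduction gives pivot columns v,E,γ; rank = 3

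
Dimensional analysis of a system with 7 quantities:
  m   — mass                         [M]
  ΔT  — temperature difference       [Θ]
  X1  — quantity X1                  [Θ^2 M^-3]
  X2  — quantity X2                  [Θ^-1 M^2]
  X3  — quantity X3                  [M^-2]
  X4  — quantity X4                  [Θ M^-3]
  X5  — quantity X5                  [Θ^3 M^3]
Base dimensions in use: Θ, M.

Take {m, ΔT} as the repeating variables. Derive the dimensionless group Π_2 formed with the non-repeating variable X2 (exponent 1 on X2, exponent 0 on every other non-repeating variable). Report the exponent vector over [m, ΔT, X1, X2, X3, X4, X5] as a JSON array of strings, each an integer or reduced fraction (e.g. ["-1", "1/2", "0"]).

Write exponents as rows Θ,M / cols m,ΔT,X1,X2,X3,X4,X5:
  Θ: [ 0  1  2 -1  0  1  3]
  M: [ 1  0 -3  2 -2 -3  3]
Row reduction gives pivot columns m,ΔT; rank = 2
Pivot set = {m,ΔT}, free = {X1,X2,X3,X4,X5}
RREF:
  r0: [   1    0   -3    2   -2   -3    3]
  r1: [   0    1    2   -1    0    1    3]
Fix exponent of X2 at 1, X1 at 0, X3 at 0, X4 at 0, X5 at 0; solve each RREF row for its pivot's exponent:
  r0: exp(m) + (2)·1 = 0 ⇒ exp(m) = -2
  r1: exp(ΔT) + (-1)·1 = 0 ⇒ exp(ΔT) = 1
Π_2 = m^-2 · ΔT · X2

["-2", "1", "0", "1", "0", "0", "0"]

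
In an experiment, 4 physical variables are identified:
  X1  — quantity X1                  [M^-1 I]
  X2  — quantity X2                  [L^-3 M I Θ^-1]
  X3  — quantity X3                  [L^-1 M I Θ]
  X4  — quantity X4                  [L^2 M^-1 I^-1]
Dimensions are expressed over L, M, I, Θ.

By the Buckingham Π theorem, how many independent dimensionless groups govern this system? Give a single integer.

Dimensional matrix (L×M×I×Θ by X1×X2×X3×X4):
  L: [ 0 -3 -1  2]
  M: [-1  1  1 -1]
  I: [ 1  1  1 -1]
  Θ: [ 0 -1  1  0]
RREF → pivots at {X1,X2,X3} ⇒ r = 3
n=4, r=3 ⇒ 1 dimensionless group

1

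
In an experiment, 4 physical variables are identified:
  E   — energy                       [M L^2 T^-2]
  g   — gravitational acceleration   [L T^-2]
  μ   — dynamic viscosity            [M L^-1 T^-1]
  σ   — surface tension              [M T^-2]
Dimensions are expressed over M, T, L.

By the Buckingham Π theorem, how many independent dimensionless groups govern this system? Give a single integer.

1

Dimensional matrix (M×T×L by E×g×μ×σ):
  M: [ 1  0  1  1]
  T: [-2 -2 -1 -2]
  L: [ 2  1 -1  0]
RREF → pivots at {E,g,μ} ⇒ r = 3
4 vars − rank 3 = 1 Π group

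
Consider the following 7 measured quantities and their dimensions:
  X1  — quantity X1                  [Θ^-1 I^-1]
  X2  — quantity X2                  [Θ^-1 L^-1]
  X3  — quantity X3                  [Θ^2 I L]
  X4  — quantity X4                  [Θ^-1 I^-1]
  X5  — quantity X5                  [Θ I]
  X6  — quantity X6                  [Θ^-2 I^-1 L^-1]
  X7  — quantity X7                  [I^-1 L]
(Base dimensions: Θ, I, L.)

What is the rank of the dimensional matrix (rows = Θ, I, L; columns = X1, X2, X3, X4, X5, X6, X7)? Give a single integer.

Exponent matrix [Θ,I,L] × [X1,X2,X3,X4,X5,X6,X7]:
  Θ: [-1 -1  2 -1  1 -2  0]
  I: [-1  0  1 -1  1 -1 -1]
  L: [ 0 -1  1  0  0 -1  1]
RREF → pivots at {X1,X2} ⇒ r = 2

2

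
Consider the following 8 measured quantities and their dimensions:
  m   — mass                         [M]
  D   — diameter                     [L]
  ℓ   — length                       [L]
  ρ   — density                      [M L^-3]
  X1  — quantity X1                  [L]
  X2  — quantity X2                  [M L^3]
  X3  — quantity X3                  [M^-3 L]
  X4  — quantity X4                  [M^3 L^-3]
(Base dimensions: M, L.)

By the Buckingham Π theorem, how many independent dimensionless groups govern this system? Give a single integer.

6

Write exponents as rows M,L / cols m,D,ℓ,ρ,X1,X2,X3,X4:
  M: [ 1  0  0  1  0  1 -3  3]
  L: [ 0  1  1 -3  1  3  1 -3]
Row reduction gives pivot columns m,D; rank = 2
n=8, r=2 ⇒ 6 dimensionless groups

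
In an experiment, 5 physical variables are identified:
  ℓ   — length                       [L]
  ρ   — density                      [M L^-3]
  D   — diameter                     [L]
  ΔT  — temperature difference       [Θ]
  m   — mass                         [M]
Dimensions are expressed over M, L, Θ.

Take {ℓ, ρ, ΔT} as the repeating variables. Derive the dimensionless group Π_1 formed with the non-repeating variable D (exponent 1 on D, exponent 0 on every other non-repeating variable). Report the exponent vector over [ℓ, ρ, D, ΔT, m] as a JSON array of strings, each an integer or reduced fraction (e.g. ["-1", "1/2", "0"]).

["-1", "0", "1", "0", "0"]

Write exponents as rows M,L,Θ / cols ℓ,ρ,D,ΔT,m:
  M: [ 0  1  0  0  1]
  L: [ 1 -3  1  0  0]
  Θ: [ 0  0  0  1  0]
Echelon form has 3 nonzero rows (pivots: ℓ,ρ,ΔT)
Repeat: ℓ,ρ,ΔT; free: D,m
RREF:
  r0: [   1    0    1    0    3]
  r1: [   0    1    0    0    1]
  r2: [   0    0    0    1    0]
Fix exponent of D at 1, m at 0; solve each RREF row for its pivot's exponent:
  r0: exp(ℓ) + (1)·1 = 0 ⇒ exp(ℓ) = -1
  r1: exp(ρ) + (0)·1 = 0 ⇒ exp(ρ) = 0
  r2: exp(ΔT) + (0)·1 = 0 ⇒ exp(ΔT) = 0
Π_1 = ℓ^-1 · D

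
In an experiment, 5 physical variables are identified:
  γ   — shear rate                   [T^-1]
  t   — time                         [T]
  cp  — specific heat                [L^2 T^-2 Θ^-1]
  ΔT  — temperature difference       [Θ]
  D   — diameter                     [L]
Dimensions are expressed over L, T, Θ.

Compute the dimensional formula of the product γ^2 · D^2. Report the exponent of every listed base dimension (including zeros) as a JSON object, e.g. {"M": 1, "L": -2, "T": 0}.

{"L": 2, "T": -2, "Θ": 0}

Exponent matrix [L,T,Θ] × [γ,t,cp,ΔT,D]:
  L: [ 0  0  2  0  1]
  T: [-1  1 -2  0  0]
  Θ: [ 0  0 -1  1  0]
  [L]: (2)·0+(2)·1 = 2
  [T]: (2)·-1+(2)·0 = -2
  [Θ]: (2)·0+(2)·0 = 0
⇒ L^2 T^-2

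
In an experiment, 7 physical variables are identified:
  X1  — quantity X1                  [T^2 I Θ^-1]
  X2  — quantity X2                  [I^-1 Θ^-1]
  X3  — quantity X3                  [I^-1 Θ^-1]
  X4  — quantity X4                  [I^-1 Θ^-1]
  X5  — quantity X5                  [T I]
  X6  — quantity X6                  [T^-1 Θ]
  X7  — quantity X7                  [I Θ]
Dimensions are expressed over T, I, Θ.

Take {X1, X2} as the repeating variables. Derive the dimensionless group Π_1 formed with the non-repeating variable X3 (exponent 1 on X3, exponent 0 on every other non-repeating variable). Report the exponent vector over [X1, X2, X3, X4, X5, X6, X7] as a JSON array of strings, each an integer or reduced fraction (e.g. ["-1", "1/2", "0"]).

["0", "-1", "1", "0", "0", "0", "0"]

Write exponents as rows T,I,Θ / cols X1,X2,X3,X4,X5,X6,X7:
  T: [ 2  0  0  0  1 -1  0]
  I: [ 1 -1 -1 -1  1  0  1]
  Θ: [-1 -1 -1 -1  0  1  1]
Echelon form has 2 nonzero rows (pivots: X1,X2)
Pivot set = {X1,X2}, free = {X3,X4,X5,X6,X7}
RREF:
  r0: [   1    0    0    0  1/2 -1/2    0]
  r1: [   0    1    1    1 -1/2 -1/2   -1]
  r2: [   0    0    0    0    0    0    0]
Fix exponent of X3 at 1, X4 at 0, X5 at 0, X6 at 0, X7 at 0; solve each RREF row for its pivot's exponent:
  r0: exp(X1) + (0)·1 = 0 ⇒ exp(X1) = 0
  r1: exp(X2) + (1)·1 = 0 ⇒ exp(X2) = -1
Π_1 = X2^-1 · X3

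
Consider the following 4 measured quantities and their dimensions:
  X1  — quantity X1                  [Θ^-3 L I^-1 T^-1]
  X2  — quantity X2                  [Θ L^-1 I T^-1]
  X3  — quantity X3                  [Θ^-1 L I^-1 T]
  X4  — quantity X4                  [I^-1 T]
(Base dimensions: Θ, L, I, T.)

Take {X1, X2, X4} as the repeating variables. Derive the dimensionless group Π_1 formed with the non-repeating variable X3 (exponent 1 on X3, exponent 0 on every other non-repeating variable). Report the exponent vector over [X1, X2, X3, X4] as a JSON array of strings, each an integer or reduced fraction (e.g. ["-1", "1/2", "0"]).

["0", "1", "1", "0"]

Write exponents as rows Θ,L,I,T / cols X1,X2,X3,X4:
  Θ: [-3  1 -1  0]
  L: [ 1 -1  1  0]
  I: [-1  1 -1 -1]
  T: [-1 -1  1  1]
Row reduction gives pivot columns X1,X2,X4; rank = 3
Repeat: X1,X2,X4; free: X3
RREF:
  r0: [   1    0    0    0]
  r1: [   0    1   -1    0]
  r2: [   0    0    0    1]
  r3: [   0    0    0    0]
Fix exponent of X3 at 1; solve each RREF row for its pivot's exponent:
  r0: exp(X1) + (0)·1 = 0 ⇒ exp(X1) = 0
  r1: exp(X2) + (-1)·1 = 0 ⇒ exp(X2) = 1
  r2: exp(X4) + (0)·1 = 0 ⇒ exp(X4) = 0
Π_1 = X2 · X3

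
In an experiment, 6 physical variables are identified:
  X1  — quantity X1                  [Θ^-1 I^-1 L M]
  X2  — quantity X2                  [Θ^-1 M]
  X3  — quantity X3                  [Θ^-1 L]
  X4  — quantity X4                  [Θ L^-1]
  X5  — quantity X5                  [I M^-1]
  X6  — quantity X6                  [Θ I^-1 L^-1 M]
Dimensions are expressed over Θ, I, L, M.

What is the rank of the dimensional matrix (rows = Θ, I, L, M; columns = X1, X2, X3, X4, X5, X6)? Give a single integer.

3

Exponent matrix [Θ,I,L,M] × [X1,X2,X3,X4,X5,X6]:
  Θ: [-1 -1 -1  1  0  1]
  I: [-1  0  0  0  1 -1]
  L: [ 1  0  1 -1  0 -1]
  M: [ 1  1  0  0 -1  1]
Row reduction gives pivot columns X1,X2,X3; rank = 3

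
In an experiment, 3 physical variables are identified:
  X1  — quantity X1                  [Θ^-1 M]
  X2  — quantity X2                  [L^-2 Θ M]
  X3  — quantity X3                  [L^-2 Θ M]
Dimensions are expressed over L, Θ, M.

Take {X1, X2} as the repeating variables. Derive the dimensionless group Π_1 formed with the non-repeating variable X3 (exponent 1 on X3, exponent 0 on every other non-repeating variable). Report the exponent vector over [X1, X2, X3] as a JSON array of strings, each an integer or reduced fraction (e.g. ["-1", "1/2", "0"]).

Exponent matrix [L,Θ,M] × [X1,X2,X3]:
  L: [ 0 -2 -2]
  Θ: [-1  1  1]
  M: [ 1  1  1]
Row reduction gives pivot columns X1,X2; rank = 2
Pivot set = {X1,X2}, free = {X3}
RREF:
  r0: [   1    0    0]
  r1: [   0    1    1]
  r2: [   0    0    0]
Fix exponent of X3 at 1; solve each RREF row for its pivot's exponent:
  r0: exp(X1) + (0)·1 = 0 ⇒ exp(X1) = 0
  r1: exp(X2) + (1)·1 = 0 ⇒ exp(X2) = -1
Π_1 = X2^-1 · X3

["0", "-1", "1"]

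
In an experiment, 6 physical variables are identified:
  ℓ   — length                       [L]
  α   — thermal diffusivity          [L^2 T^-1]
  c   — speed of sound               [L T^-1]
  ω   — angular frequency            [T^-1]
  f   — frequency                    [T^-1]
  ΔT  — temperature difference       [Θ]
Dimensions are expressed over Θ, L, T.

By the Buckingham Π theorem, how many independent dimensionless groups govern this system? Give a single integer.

Write exponents as rows Θ,L,T / cols ℓ,α,c,ω,f,ΔT:
  Θ: [ 0  0  0  0  0  1]
  L: [ 1  2  1  0  0  0]
  T: [ 0 -1 -1 -1 -1  0]
Row reduction gives pivot columns ℓ,α,ΔT; rank = 3
6 vars − rank 3 = 3 Π groups

3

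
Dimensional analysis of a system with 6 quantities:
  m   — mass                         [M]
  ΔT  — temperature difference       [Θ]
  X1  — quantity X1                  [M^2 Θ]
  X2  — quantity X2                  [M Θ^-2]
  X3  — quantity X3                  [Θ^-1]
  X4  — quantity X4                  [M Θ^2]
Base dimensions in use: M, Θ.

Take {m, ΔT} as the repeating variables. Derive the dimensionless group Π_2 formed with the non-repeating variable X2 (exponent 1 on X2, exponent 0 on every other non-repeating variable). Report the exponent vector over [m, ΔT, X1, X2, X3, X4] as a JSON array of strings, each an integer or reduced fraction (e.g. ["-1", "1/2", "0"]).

Exponent matrix [M,Θ] × [m,ΔT,X1,X2,X3,X4]:
  M: [ 1  0  2  1  0  1]
  Θ: [ 0  1  1 -2 -1  2]
RREF → pivots at {m,ΔT} ⇒ r = 2
Repeat: m,ΔT; free: X1,X2,X3,X4
RREF:
  r0: [   1    0    2    1    0    1]
  r1: [   0    1    1   -2   -1    2]
Fix exponent of X2 at 1, X1 at 0, X3 at 0, X4 at 0; solve each RREF row for its pivot's exponent:
  r0: exp(m) + (1)·1 = 0 ⇒ exp(m) = -1
  r1: exp(ΔT) + (-2)·1 = 0 ⇒ exp(ΔT) = 2
Π_2 = m^-1 · ΔT^2 · X2

["-1", "2", "0", "1", "0", "0"]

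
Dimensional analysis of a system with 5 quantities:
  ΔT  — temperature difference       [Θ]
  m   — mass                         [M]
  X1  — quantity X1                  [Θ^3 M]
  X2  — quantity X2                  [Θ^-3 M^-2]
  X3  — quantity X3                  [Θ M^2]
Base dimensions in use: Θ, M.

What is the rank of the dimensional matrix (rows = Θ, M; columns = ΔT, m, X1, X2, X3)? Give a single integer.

2

Exponent matrix [Θ,M] × [ΔT,m,X1,X2,X3]:
  Θ: [ 1  0  3 -3  1]
  M: [ 0  1  1 -2  2]
Row reduction gives pivot columns ΔT,m; rank = 2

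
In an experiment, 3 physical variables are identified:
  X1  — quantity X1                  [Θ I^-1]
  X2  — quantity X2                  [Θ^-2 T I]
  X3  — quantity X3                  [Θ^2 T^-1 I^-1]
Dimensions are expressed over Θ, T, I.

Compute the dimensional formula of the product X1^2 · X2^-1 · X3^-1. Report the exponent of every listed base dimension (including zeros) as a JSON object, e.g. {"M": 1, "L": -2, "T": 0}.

{"Θ": 2, "T": 0, "I": -2}

Write exponents as rows Θ,T,I / cols X1,X2,X3:
  Θ: [ 1 -2  2]
  T: [ 0  1 -1]
  I: [-1  1 -1]
  [Θ]: (2)·1+(-1)·-2+(-1)·2 = 2
  [T]: (2)·0+(-1)·1+(-1)·-1 = 0
  [I]: (2)·-1+(-1)·1+(-1)·-1 = -2
⇒ Θ^2 I^-2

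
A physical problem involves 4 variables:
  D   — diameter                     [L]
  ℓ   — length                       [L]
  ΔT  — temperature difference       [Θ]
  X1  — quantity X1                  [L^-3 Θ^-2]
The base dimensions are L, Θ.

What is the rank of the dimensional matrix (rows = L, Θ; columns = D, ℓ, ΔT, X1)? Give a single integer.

2

Dimensional matrix (L×Θ by D×ℓ×ΔT×X1):
  L: [ 1  1  0 -3]
  Θ: [ 0  0  1 -2]
Row reduction gives pivot columns D,ΔT; rank = 2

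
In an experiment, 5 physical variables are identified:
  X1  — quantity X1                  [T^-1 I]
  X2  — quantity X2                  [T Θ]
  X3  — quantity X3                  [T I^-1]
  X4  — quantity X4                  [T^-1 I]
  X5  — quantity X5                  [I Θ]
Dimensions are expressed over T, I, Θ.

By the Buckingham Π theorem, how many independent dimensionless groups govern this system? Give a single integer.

3

Dimensional matrix (T×I×Θ by X1×X2×X3×X4×X5):
  T: [-1  1  1 -1  0]
  I: [ 1  0 -1  1  1]
  Θ: [ 0  1  0  0  1]
Row reduction gives pivot columns X1,X2; rank = 2
n=5, r=2 ⇒ 3 dimensionless groups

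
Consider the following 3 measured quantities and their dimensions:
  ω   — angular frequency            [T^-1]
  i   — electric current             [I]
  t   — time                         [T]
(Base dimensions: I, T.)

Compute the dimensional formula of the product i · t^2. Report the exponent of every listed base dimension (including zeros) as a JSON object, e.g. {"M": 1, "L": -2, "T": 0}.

Exponent matrix [I,T] × [ω,i,t]:
  I: [ 0  1  0]
  T: [-1  0  1]
  [I]: (1)·1+(2)·0 = 1
  [T]: (1)·0+(2)·1 = 2
⇒ I T^2

{"I": 1, "T": 2}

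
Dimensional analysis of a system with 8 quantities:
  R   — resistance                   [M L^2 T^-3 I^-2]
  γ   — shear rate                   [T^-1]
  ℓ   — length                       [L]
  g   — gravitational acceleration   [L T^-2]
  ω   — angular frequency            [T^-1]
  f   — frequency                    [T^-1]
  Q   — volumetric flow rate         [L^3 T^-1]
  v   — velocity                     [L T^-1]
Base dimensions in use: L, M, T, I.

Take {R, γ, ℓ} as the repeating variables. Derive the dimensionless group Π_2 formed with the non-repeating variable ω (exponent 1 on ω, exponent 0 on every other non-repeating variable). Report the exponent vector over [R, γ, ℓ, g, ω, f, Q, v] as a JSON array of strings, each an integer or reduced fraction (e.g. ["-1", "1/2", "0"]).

Exponent matrix [L,M,T,I] × [R,γ,ℓ,g,ω,f,Q,v]:
  L: [ 2  0  1  1  0  0  3  1]
  M: [ 1  0  0  0  0  0  0  0]
  T: [-3 -1  0 -2 -1 -1 -1 -1]
  I: [-2  0  0  0  0  0  0  0]
Row reduction gives pivot columns R,γ,ℓ; rank = 3
Pivot set = {R,γ,ℓ}, free = {g,ω,f,Q,v}
RREF:
  r0: [   1    0    0    0    0    0    0    0]
  r1: [   0    1    0    2    1    1    1    1]
  r2: [   0    0    1    1    0    0    3    1]
  r3: [   0    0    0    0    0    0    0    0]
Fix exponent of ω at 1, g at 0, f at 0, Q at 0, v at 0; solve each RREF row for its pivot's exponent:
  r0: exp(R) + (0)·1 = 0 ⇒ exp(R) = 0
  r1: exp(γ) + (1)·1 = 0 ⇒ exp(γ) = -1
  r2: exp(ℓ) + (0)·1 = 0 ⇒ exp(ℓ) = 0
Π_2 = γ^-1 · ω

["0", "-1", "0", "0", "1", "0", "0", "0"]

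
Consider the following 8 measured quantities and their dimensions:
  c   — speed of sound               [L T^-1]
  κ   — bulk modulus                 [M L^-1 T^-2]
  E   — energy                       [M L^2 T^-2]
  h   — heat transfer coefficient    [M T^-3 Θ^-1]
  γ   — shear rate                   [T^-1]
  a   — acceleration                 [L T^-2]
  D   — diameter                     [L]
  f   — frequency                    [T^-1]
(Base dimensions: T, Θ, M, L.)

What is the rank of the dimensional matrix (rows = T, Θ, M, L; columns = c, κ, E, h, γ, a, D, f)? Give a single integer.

4

Exponent matrix [T,Θ,M,L] × [c,κ,E,h,γ,a,D,f]:
  T: [-1 -2 -2 -3 -1 -2  0 -1]
  Θ: [ 0  0  0 -1  0  0  0  0]
  M: [ 0  1  1  1  0  0  0  0]
  L: [ 1 -1  2  0  0  1  1  0]
Echelon form has 4 nonzero rows (pivots: c,κ,E,h)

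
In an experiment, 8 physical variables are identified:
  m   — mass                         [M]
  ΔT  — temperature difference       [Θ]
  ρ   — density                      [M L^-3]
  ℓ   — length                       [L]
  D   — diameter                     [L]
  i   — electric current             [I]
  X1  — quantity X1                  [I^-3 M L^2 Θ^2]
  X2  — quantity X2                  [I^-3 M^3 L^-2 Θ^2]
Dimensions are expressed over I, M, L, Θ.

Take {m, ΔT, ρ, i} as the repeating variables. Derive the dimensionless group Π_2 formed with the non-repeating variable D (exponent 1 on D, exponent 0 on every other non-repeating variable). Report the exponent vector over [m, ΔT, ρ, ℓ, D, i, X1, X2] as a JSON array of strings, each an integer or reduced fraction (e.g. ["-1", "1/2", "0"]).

Dimensional matrix (I×M×L×Θ by m×ΔT×ρ×ℓ×D×i×X1×X2):
  I: [ 0  0  0  0  0  1 -3 -3]
  M: [ 1  0  1  0  0  0  1  3]
  L: [ 0  0 -3  1  1  0  2 -2]
  Θ: [ 0  1  0  0  0  0  2  2]
Row reduction gives pivot columns m,ΔT,ρ,i; rank = 4
Pivot set = {m,ΔT,ρ,i}, free = {ℓ,D,X1,X2}
RREF:
  r0: [   1    0    0  1/3  1/3    0  5/3  7/3]
  r1: [   0    1    0    0    0    0    2    2]
  r2: [   0    0    1 -1/3 -1/3    0 -2/3  2/3]
  r3: [   0    0    0    0    0    1   -3   -3]
Fix exponent of D at 1, ℓ at 0, X1 at 0, X2 at 0; solve each RREF row for its pivot's exponent:
  r0: exp(m) + (1/3)·1 = 0 ⇒ exp(m) = -1/3
  r1: exp(ΔT) + (0)·1 = 0 ⇒ exp(ΔT) = 0
  r2: exp(ρ) + (-1/3)·1 = 0 ⇒ exp(ρ) = 1/3
  r3: exp(i) + (0)·1 = 0 ⇒ exp(i) = 0
Π_2 = m^(-1/3) · ρ^(1/3) · D

["-1/3", "0", "1/3", "0", "1", "0", "0", "0"]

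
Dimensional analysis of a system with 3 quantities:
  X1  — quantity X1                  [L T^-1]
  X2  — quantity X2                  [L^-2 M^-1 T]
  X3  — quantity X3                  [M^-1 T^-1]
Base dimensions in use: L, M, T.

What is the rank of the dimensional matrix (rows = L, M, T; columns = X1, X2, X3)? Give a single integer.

2

Write exponents as rows L,M,T / cols X1,X2,X3:
  L: [ 1 -2  0]
  M: [ 0 -1 -1]
  T: [-1  1 -1]
RREF → pivots at {X1,X2} ⇒ r = 2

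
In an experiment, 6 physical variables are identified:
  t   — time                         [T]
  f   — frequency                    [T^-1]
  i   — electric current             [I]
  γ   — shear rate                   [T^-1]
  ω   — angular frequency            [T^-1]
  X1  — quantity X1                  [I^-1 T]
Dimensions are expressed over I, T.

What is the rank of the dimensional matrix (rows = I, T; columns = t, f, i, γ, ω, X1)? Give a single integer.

Dimensional matrix (I×T by t×f×i×γ×ω×X1):
  I: [ 0  0  1  0  0 -1]
  T: [ 1 -1  0 -1 -1  1]
Row reduction gives pivot columns t,i; rank = 2

2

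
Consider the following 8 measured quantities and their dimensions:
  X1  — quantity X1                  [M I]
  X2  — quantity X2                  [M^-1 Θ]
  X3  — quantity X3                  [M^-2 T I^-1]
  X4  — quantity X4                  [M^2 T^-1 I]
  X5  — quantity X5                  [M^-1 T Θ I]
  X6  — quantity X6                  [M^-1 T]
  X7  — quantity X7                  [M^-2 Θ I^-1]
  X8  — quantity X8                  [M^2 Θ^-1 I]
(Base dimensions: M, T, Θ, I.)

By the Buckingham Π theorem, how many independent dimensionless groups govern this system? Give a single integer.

Write exponents as rows M,T,Θ,I / cols X1,X2,X3,X4,X5,X6,X7,X8:
  M: [ 1 -1 -2  2 -1 -1 -2  2]
  T: [ 0  0  1 -1  1  1  0  0]
  Θ: [ 0  1  0  0  1  0  1 -1]
  I: [ 1  0 -1  1  1  0 -1  1]
RREF → pivots at {X1,X2,X3} ⇒ r = 3
8 vars − rank 3 = 5 Π groups

5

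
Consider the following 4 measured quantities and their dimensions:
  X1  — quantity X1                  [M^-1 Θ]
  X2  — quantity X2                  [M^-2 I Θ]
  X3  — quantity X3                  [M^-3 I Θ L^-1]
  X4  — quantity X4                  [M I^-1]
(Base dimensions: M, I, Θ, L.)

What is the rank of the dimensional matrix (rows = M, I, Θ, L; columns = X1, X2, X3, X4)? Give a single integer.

Exponent matrix [M,I,Θ,L] × [X1,X2,X3,X4]:
  M: [-1 -2 -3  1]
  I: [ 0  1  1 -1]
  Θ: [ 1  1  1  0]
  L: [ 0  0 -1  0]
Echelon form has 3 nonzero rows (pivots: X1,X2,X3)

3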